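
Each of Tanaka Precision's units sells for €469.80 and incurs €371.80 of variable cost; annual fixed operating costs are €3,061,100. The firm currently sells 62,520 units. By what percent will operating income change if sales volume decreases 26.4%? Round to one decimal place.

-52.8%

Total contribution margin = 62,520 × €98.00 = €6,126,960.00.
EBIT = €6,126,960.00 − €3,061,100 = €3,065,860.00.
So DOL = total CM / EBIT = €6,126,960.00 / €3,065,860.00 = 1.9984.
So EBIT moves 1.9984 × (-26.4%) = -52.8%.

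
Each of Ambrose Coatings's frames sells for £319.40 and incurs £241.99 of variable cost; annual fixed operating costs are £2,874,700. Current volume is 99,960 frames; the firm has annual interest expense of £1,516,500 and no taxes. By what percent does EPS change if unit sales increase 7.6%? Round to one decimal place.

+17.6%

At 99,960 units, contribution = 99,960 × £77.41 = £7,737,903.60.
EBIT = £7,737,903.60 − £2,874,700 = £4,863,203.60.
After interest of £1,516,500.00, pre-tax earnings = £3,346,703.60.
DCL = total CM / (EBIT − I) = £7,737,903.60 / £3,346,703.60 = 2.3121.
%ΔEPS = DCL × %ΔSales = 2.3121 × +7.6% = +17.6%.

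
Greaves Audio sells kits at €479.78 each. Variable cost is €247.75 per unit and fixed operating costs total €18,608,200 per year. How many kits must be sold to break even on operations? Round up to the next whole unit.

Unit CM = price − variable cost = €479.78 − €247.75 = €232.03.
Break-even volume = fixed costs ÷ CM per unit = €18,608,200 ÷ €232.03 = 80,197.39, so 80,198 kits.

80,198 kits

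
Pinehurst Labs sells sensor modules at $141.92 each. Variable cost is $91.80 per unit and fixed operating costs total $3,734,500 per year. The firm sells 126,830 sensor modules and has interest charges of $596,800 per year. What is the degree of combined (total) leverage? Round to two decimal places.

Contribution at this volume is 126,830 × $50.12 = $6,356,719.60.
Subtracting fixed costs: EBIT = $6,356,719.60 − $3,734,500 = $2,622,219.60. Interest = $596,800.00.
DOL = $6,356,719.60 ÷ $2,622,219.60 = 2.4242; DFL = $2,622,219.60 ÷ $2,025,419.60 = 1.2947.
DCL = DOL × DFL = 2.4242 × 1.2947 = 3.1386.

3.14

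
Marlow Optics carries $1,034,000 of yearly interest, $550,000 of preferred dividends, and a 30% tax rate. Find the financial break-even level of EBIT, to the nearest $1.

$1,819,714

Preferred dividends are paid after tax, so their pre-tax equivalent is $550,000 ÷ (1 − 0.30) = $785,714.29.
EPS = 0 when EBIT covers interest plus the pre-tax preferred burden: $1,034,000 + $785,714.29 = $1,819,714.29.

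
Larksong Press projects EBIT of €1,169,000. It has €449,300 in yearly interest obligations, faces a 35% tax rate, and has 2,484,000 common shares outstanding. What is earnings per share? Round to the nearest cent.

Pre-tax income = €1,169,000 − €449,300.00 = €719,700.00.
Net income = €719,700.00 × (1 − 0.35) = €467,805.00.
EPS = €467,805.00 ÷ 2,484,000 = €0.19.

€0.19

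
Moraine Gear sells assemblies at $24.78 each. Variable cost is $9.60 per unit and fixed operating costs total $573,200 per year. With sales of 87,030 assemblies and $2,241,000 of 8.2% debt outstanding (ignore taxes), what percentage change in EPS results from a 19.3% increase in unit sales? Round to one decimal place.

+45.2%

Total contribution margin = 87,030 × $15.18 = $1,321,115.40.
EBIT = $1,321,115.40 − $573,200 = $747,915.40.
Interest = $183,762.00, so EBIT − I = $564,153.40.
Degree of combined leverage = contribution ÷ (EBIT − I) = $1,321,115.40 ÷ $564,153.40 = 2.3418.
EPS therefore changes by 2.3418 × (+19.3%) = +45.2%.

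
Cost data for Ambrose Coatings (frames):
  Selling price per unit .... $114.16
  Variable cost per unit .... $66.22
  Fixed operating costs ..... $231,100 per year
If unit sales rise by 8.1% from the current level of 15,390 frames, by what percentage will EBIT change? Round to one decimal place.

+11.8%

At 15,390 units, contribution = 15,390 × $47.94 = $737,796.60.
Operating income = contribution − fixed costs = $737,796.60 − $231,100 = $506,696.60.
DOL = contribution ÷ EBIT = $737,796.60 ÷ $506,696.60 = 1.4561.
%ΔEBIT = DOL × %ΔSales = 1.4561 × +8.1% = +11.8%.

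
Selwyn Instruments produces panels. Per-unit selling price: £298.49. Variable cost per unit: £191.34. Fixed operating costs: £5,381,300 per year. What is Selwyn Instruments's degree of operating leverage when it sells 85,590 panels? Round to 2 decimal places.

Contribution at this volume is 85,590 × £107.15 = £9,170,968.50.
Subtracting fixed costs: EBIT = £9,170,968.50 − £5,381,300 = £3,789,668.50.
DOL = contribution ÷ EBIT = £9,170,968.50 ÷ £3,789,668.50 = 2.4200.

2.42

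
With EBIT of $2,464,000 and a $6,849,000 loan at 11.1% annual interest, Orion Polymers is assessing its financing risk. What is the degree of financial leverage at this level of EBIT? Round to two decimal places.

Annual interest charges come to $760,239.00.
Degree of financial leverage = EBIT / (EBIT − interest) = $2,464,000 / $1,703,761.00 = 1.4462.

1.45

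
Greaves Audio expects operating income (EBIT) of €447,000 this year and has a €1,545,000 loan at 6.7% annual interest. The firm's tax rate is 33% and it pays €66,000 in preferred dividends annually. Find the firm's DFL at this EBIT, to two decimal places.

Interest = €103,515.00.
Preferred dividends grossed up pre-tax: €66,000 / (1 − 0.33) = €98,507.46.
DFL = EBIT ÷ [EBIT − I − D_p/(1−t)] = €447,000 ÷ [€447,000 − €103,515.00 − €98,507.46] = €447,000 ÷ €244,977.54 = 1.8247.

1.82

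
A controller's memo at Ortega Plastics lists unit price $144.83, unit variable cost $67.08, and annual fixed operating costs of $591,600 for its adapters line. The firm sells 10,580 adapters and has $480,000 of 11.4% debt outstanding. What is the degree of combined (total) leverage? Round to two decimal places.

Contribution at this volume is 10,580 × $77.75 = $822,595.00.
Subtracting fixed costs: EBIT = $822,595.00 − $591,600 = $230,995.00. Interest = $54,720.00.
DOL = $822,595.00 ÷ $230,995.00 = 3.5611; DFL = $230,995.00 ÷ $176,275.00 = 1.3104.
Combined leverage = 3.5611 × 1.3104 = 4.6665.

4.67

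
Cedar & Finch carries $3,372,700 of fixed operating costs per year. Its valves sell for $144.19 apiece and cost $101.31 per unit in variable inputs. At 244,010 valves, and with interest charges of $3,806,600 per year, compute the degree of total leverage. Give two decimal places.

3.19

At 244,010 units, contribution = 244,010 × $42.88 = $10,463,148.80.
Subtracting fixed costs: EBIT = $10,463,148.80 − $3,372,700 = $7,090,448.80. Interest = $3,806,600.00.
DOL = $10,463,148.80 ÷ $7,090,448.80 = 1.4757; DFL = $7,090,448.80 ÷ $3,283,848.80 = 2.1592.
Combined leverage = 1.4757 × 2.1592 = 3.1863.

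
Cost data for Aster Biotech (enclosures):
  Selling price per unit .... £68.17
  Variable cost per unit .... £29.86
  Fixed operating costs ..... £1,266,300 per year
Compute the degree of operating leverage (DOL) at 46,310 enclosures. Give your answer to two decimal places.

3.49

Contribution at this volume is 46,310 × £38.31 = £1,774,136.10.
Subtracting fixed costs: EBIT = £1,774,136.10 − £1,266,300 = £507,836.10.
Degree of operating leverage = £1,774,136.10 / £507,836.10 = 3.4935.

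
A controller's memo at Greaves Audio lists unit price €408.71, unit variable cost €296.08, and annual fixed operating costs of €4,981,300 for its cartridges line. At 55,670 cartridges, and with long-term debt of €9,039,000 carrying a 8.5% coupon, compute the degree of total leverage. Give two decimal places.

12.05

At 55,670 units, contribution = 55,670 × €112.63 = €6,270,112.10.
Subtracting fixed costs: EBIT = €6,270,112.10 − €4,981,300 = €1,288,812.10. Interest = €768,315.00.
DOL = €6,270,112.10 ÷ €1,288,812.10 = 4.8650; DFL = €1,288,812.10 ÷ €520,497.10 = 2.4761.
DCL = DOL × DFL = 4.8650 × 2.4761 = 12.0462.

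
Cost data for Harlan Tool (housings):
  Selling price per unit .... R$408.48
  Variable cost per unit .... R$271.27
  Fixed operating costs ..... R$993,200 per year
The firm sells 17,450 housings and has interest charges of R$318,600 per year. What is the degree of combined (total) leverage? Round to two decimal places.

2.21

Contribution at this volume is 17,450 × R$137.21 = R$2,394,314.50.
Subtracting fixed costs: EBIT = R$2,394,314.50 − R$993,200 = R$1,401,114.50. Interest = R$318,600.00, so EBIT − I = R$1,082,514.50.
Degree of total leverage = total CM / (EBIT − interest) = R$2,394,314.50 / R$1,082,514.50 = 2.2118.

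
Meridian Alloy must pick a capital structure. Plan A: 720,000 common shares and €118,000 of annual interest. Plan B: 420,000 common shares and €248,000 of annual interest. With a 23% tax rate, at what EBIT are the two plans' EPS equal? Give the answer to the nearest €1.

€430,000

At indifference, (EBIT − 118,000)(1 − t)/720,000 = (EBIT − 248,000)(1 − t)/420,000.
The (1 − t) factor cancels: (EBIT − 118,000) × 420,000 = (EBIT − 248,000) × 720,000.
Solving, EBIT = (248,000·720,000 − 118,000·420,000) / (720,000 − 420,000) = 129,000,000,000 / 300,000 = 430,000.00.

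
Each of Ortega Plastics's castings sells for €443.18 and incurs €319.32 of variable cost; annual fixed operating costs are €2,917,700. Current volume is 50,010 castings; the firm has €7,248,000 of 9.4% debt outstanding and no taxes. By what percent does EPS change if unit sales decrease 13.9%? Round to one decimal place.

-33.2%

Total contribution margin = 50,010 × €123.86 = €6,194,238.60.
Subtracting fixed costs: EBIT = €6,194,238.60 − €2,917,700 = €3,276,538.60.
Interest = €681,312.00, so EBIT − I = €2,595,226.60.
Degree of combined leverage = contribution ÷ (EBIT − I) = €6,194,238.60 ÷ €2,595,226.60 = 2.3868.
%ΔEPS = DCL × %ΔSales = 2.3868 × -13.9% = -33.2%.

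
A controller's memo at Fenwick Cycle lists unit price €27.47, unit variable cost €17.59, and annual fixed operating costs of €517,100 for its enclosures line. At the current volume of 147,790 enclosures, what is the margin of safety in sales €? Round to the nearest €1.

€2,622,065

Contribution margin per unit = €27.47 − €17.59 = €9.88. Break-even units = €517,100 ÷ €9.88 = 52,338.06; break-even revenue = 52,338.06 × €27.47 = €1,437,726.42.
Current sales = 147,790 × €27.47 = €4,059,791.30.
Margin of safety = €4,059,791.30 − €1,437,726.42 = €2,622,065.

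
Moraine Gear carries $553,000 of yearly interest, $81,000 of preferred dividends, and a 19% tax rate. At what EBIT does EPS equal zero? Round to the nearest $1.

Preferred dividends are paid after tax, so their pre-tax equivalent is $81,000 ÷ (1 − 0.19) = $100,000.00.
EPS = 0 when EBIT covers interest plus the pre-tax preferred burden: $553,000 + $100,000.00 = $653,000.00.

$653,000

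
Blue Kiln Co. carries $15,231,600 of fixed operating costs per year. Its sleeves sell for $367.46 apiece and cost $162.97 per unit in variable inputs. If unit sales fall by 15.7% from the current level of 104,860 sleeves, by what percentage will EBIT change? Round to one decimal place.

Total contribution margin = 104,860 × $204.49 = $21,442,821.40.
EBIT = $21,442,821.40 − $15,231,600 = $6,211,221.40.
So DOL = total CM / EBIT = $21,442,821.40 / $6,211,221.40 = 3.4523.
%ΔEBIT = DOL × %ΔSales = 3.4523 × -15.7% = -54.2%.

-54.2%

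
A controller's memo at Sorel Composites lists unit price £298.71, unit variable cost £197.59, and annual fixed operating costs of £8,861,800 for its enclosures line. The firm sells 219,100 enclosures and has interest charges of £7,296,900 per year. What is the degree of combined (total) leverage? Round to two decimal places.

Total contribution margin = 219,100 × £101.12 = £22,155,392.00.
Operating income = contribution − fixed costs = £22,155,392.00 − £8,861,800 = £13,293,592.00. Interest = £7,296,900.00.
DOL = £22,155,392.00 ÷ £13,293,592.00 = 1.6666; DFL = £13,293,592.00 ÷ £5,996,692.00 = 2.2168.
Combined leverage = 1.6666 × 2.2168 = 3.6945.

3.69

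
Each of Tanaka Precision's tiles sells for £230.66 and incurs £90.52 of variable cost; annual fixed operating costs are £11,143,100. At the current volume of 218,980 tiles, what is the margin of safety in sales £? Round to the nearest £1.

Contribution margin per unit = £230.66 − £90.52 = £140.14. Break-even units = £11,143,100 ÷ £140.14 = 79,514.06; break-even revenue = 79,514.06 × £230.66 = £18,340,712.47.
Current sales = 218,980 × £230.66 = £50,509,926.80.
Margin of safety = £50,509,926.80 − £18,340,712.47 = £32,169,214.

£32,169,214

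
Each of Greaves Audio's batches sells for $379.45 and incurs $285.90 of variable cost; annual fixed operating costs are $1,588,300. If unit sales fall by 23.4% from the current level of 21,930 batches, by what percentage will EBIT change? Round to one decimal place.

-103.6%

At 21,930 units, contribution = 21,930 × $93.55 = $2,051,551.50.
Operating income = contribution − fixed costs = $2,051,551.50 − $1,588,300 = $463,251.50.
So DOL = total CM / EBIT = $2,051,551.50 / $463,251.50 = 4.4286.
Operating income changes by 4.4286 × -23.4% = -103.6%.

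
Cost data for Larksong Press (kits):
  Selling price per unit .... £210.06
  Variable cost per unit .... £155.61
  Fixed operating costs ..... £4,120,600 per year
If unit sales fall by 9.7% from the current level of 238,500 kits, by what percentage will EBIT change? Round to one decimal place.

At 238,500 units, contribution = 238,500 × £54.45 = £12,986,325.00.
Operating income = contribution − fixed costs = £12,986,325.00 − £4,120,600 = £8,865,725.00.
Degree of operating leverage = £12,986,325.00 / £8,865,725.00 = 1.4648.
Operating income changes by 1.4648 × -9.7% = -14.2%.

-14.2%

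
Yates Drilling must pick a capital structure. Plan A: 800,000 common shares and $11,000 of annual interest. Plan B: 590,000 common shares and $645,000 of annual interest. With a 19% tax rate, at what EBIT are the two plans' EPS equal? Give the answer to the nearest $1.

$2,426,238

Set EPS_A = EPS_B: (EBIT − $11,000)(1 − 0.19) ÷ 800,000 = (EBIT − $645,000)(1 − 0.19) ÷ 590,000.
The (1 − t) factor cancels: (EBIT − 11,000) × 590,000 = (EBIT − 645,000) × 800,000.
Solving, EBIT = (645,000·800,000 − 11,000·590,000) / (800,000 − 590,000) = 509,510,000,000 / 210,000 = 2,426,238.10.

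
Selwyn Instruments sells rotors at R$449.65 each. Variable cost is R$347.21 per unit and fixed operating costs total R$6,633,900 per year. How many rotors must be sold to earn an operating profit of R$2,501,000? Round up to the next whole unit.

Unit CM = price − variable cost = R$449.65 − R$347.21 = R$102.44.
Required volume = (fixed costs + target profit) ÷ CM = (R$6,633,900 + R$2,501,000) ÷ R$102.44 = 89,173.17, so 89,174 rotors.

89,174 rotors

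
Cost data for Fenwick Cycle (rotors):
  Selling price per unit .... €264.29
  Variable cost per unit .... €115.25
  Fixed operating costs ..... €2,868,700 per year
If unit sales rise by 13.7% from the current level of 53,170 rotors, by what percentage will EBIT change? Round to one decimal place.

Contribution at this volume is 53,170 × €149.04 = €7,924,456.80.
Operating income = contribution − fixed costs = €7,924,456.80 − €2,868,700 = €5,055,756.80.
So DOL = total CM / EBIT = €7,924,456.80 / €5,055,756.80 = 1.5674.
%ΔEBIT = DOL × %ΔSales = 1.5674 × +13.7% = +21.5%.

+21.5%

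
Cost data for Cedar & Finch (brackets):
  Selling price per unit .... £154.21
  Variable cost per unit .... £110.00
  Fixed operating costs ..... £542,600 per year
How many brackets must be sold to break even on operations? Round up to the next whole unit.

12,274 brackets

Contribution margin per unit = £154.21 − £110.00 = £44.21.
Units to break even: £542,600 ÷ £44.21 = 12,273.24, rounded up to 12,274.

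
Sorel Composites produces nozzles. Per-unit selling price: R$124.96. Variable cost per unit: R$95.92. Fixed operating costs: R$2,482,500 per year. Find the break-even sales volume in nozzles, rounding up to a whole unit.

85,486 nozzles

Unit CM = price − variable cost = R$124.96 − R$95.92 = R$29.04.
Break-even volume = fixed costs ÷ CM per unit = R$2,482,500 ÷ R$29.04 = 85,485.54, so 85,486 nozzles.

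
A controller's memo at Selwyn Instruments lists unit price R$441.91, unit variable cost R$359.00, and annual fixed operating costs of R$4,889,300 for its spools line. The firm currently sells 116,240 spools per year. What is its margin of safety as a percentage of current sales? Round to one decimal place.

Unit CM = price − variable cost = R$441.91 − R$359.00 = R$82.91. Break-even units = R$4,889,300 ÷ R$82.91 = 58,971.17; break-even revenue = 58,971.17 × R$441.91 = R$26,059,951.31.
Current sales = 116,240 × R$441.91 = R$51,367,618.40.
Margin of safety = (R$51,367,618.40 − R$26,059,951.31) ÷ R$51,367,618.40 = 49.3%.

49.3%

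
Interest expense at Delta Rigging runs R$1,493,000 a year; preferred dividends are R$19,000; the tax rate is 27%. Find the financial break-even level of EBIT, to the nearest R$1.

R$1,519,027

Preferred dividends are paid after tax, so their pre-tax equivalent is R$19,000 ÷ (1 − 0.27) = R$26,027.40.
EPS = 0 when EBIT covers interest plus the pre-tax preferred burden: R$1,493,000 + R$26,027.40 = R$1,519,027.40.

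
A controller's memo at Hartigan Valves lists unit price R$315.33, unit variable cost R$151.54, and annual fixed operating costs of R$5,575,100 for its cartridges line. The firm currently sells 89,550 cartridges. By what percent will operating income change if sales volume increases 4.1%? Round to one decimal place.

+6.6%

Total contribution margin = 89,550 × R$163.79 = R$14,667,394.50.
Subtracting fixed costs: EBIT = R$14,667,394.50 − R$5,575,100 = R$9,092,294.50.
Degree of operating leverage = R$14,667,394.50 / R$9,092,294.50 = 1.6132.
%ΔEBIT = DOL × %ΔSales = 1.6132 × +4.1% = +6.6%.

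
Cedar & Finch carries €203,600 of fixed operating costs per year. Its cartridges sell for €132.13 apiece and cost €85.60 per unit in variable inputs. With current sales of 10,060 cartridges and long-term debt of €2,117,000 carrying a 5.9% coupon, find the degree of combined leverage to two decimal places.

Contribution at this volume is 10,060 × €46.53 = €468,091.80.
Subtracting fixed costs: EBIT = €468,091.80 − €203,600 = €264,491.80. Interest = €124,903.00.
DOL = €468,091.80 ÷ €264,491.80 = 1.7698; DFL = €264,491.80 ÷ €139,588.80 = 1.8948.
DCL = DOL × DFL = 1.7698 × 1.8948 = 3.3534.

3.35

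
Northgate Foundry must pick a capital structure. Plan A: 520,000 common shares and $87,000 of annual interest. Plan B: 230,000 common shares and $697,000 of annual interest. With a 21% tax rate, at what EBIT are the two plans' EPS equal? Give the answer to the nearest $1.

Set EPS_A = EPS_B: (EBIT − $87,000)(1 − 0.21) ÷ 520,000 = (EBIT − $697,000)(1 − 0.21) ÷ 230,000.
The (1 − t) factor cancels: (EBIT − 87,000) × 230,000 = (EBIT − 697,000) × 520,000.
EBIT × (520,000 − 230,000) = 697,000 × 520,000 − 87,000 × 230,000 = 342,430,000,000, so EBIT = 342,430,000,000 ÷ 290,000 = 1,180,793.10.

$1,180,793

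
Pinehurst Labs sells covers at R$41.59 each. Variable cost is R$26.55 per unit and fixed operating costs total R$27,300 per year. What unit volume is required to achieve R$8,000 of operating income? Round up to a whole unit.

Unit CM = price − variable cost = R$41.59 − R$26.55 = R$15.04.
Need Q such that Q × R$15.04 − R$27,300 = R$8,000, i.e. Q = R$35,300 / R$15.04 = 2,347.07 → 2,348.

2,348 covers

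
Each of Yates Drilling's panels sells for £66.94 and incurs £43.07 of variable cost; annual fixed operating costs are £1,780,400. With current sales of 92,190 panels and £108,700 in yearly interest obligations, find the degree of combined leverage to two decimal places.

At 92,190 units, contribution = 92,190 × £23.87 = £2,200,575.30.
Operating income = contribution − fixed costs = £2,200,575.30 − £1,780,400 = £420,175.30. Interest = £108,700.00, so EBIT − I = £311,475.30.
DCL = contribution ÷ (EBIT − I) = £2,200,575.30 ÷ £311,475.30 = 7.0650.

7.07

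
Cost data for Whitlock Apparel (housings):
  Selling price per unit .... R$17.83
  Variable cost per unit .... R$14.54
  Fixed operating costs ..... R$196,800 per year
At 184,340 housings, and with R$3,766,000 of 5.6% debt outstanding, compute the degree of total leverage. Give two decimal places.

3.05

Contribution at this volume is 184,340 × R$3.29 = R$606,478.60.
EBIT = R$606,478.60 − R$196,800 = R$409,678.60. Interest = R$210,896.00, so EBIT − I = R$198,782.60.
Degree of total leverage = total CM / (EBIT − interest) = R$606,478.60 / R$198,782.60 = 3.0510.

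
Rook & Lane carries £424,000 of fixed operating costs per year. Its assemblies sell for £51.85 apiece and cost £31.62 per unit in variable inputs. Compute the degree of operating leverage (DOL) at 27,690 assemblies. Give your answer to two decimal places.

Contribution at this volume is 27,690 × £20.23 = £560,168.70.
Subtracting fixed costs: EBIT = £560,168.70 − £424,000 = £136,168.70.
Degree of operating leverage = £560,168.70 / £136,168.70 = 4.1138.

4.11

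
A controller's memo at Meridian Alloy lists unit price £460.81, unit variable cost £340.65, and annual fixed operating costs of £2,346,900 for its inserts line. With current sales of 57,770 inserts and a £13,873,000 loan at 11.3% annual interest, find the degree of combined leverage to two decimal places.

2.29

Contribution at this volume is 57,770 × £120.16 = £6,941,643.20.
Subtracting fixed costs: EBIT = £6,941,643.20 − £2,346,900 = £4,594,743.20. Interest = £1,567,649.00.
DOL = £6,941,643.20 ÷ £4,594,743.20 = 1.5108; DFL = £4,594,743.20 ÷ £3,027,094.20 = 1.5179.
Combined leverage = 1.5108 × 1.5179 = 2.2932.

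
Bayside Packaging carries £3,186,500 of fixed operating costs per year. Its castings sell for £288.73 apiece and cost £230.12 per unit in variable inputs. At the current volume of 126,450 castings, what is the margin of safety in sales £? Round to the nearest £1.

Unit CM = price − variable cost = £288.73 − £230.12 = £58.61. Break-even units = £3,186,500 ÷ £58.61 = 54,367.86; break-even revenue = 54,367.86 × £288.73 = £15,697,630.87.
Current sales = 126,450 × £288.73 = £36,509,908.50.
Margin of safety = £36,509,908.50 − £15,697,630.87 = £20,812,278.

£20,812,278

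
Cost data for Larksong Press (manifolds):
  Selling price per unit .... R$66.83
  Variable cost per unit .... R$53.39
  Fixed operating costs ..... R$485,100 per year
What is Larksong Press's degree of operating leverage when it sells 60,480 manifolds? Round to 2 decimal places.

Total contribution margin = 60,480 × R$13.44 = R$812,851.20.
Subtracting fixed costs: EBIT = R$812,851.20 − R$485,100 = R$327,751.20.
Degree of operating leverage = R$812,851.20 / R$327,751.20 = 2.4801.

2.48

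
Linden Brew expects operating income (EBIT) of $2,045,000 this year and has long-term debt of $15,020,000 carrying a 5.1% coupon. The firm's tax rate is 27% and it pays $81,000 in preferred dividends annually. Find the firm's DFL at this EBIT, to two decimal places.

Annual interest charges come to $766,020.00.
Preferred dividends grossed up pre-tax: $81,000 / (1 − 0.27) = $110,958.90.
DFL = EBIT ÷ [EBIT − I − D_p/(1−t)] = $2,045,000 ÷ [$2,045,000 − $766,020.00 − $110,958.90] = $2,045,000 ÷ $1,168,021.10 = 1.7508.

1.75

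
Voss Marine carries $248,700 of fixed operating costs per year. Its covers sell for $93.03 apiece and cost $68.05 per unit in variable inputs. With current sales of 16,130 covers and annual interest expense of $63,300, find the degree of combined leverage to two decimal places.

4.43

Total contribution margin = 16,130 × $24.98 = $402,927.40.
Subtracting fixed costs: EBIT = $402,927.40 − $248,700 = $154,227.40. Interest = $63,300.00.
DOL = $402,927.40 ÷ $154,227.40 = 2.6126; DFL = $154,227.40 ÷ $90,927.40 = 1.6962.
DCL = DOL × DFL = 2.6126 × 1.6962 = 4.4315.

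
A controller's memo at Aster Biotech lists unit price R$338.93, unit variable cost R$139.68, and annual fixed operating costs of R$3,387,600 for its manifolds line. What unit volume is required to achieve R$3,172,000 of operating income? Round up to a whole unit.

Each unit contributes R$338.93 − R$139.68 = R$199.25.
Units = (FC + target) / CM = (R$3,387,600 + R$3,172,000) / R$199.25 = 32,921.46, so 32,922 manifolds.

32,922 manifolds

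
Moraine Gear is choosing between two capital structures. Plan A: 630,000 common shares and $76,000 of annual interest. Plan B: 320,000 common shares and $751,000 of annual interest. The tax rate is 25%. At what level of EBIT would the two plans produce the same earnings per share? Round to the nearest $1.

At indifference, (EBIT − 76,000)(1 − t)/630,000 = (EBIT − 751,000)(1 − t)/320,000.
The (1 − t) factor cancels: (EBIT − 76,000) × 320,000 = (EBIT − 751,000) × 630,000.
Solving, EBIT = (751,000·630,000 − 76,000·320,000) / (630,000 − 320,000) = 448,810,000,000 / 310,000 = 1,447,774.19.

$1,447,774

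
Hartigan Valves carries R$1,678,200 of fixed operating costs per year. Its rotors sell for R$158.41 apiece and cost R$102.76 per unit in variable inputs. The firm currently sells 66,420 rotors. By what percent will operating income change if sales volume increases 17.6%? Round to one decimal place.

At 66,420 units, contribution = 66,420 × R$55.65 = R$3,696,273.00.
Subtracting fixed costs: EBIT = R$3,696,273.00 − R$1,678,200 = R$2,018,073.00.
Degree of operating leverage = R$3,696,273.00 / R$2,018,073.00 = 1.8316.
Operating income changes by 1.8316 × +17.6% = +32.2%.

+32.2%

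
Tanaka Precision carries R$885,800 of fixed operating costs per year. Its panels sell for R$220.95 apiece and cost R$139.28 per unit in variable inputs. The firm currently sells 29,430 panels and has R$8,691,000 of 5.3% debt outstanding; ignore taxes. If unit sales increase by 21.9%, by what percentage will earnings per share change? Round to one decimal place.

At 29,430 units, contribution = 29,430 × R$81.67 = R$2,403,548.10.
EBIT = R$2,403,548.10 − R$885,800 = R$1,517,748.10.
Interest = R$460,623.00, so EBIT − I = R$1,057,125.10.
Degree of combined leverage = contribution ÷ (EBIT − I) = R$2,403,548.10 ÷ R$1,057,125.10 = 2.2737.
EPS therefore changes by 2.2737 × (+21.9%) = +49.8%.

+49.8%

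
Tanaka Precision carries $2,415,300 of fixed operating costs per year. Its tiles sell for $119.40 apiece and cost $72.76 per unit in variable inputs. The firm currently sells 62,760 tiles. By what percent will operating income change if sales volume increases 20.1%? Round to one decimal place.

At 62,760 units, contribution = 62,760 × $46.64 = $2,927,126.40.
Subtracting fixed costs: EBIT = $2,927,126.40 − $2,415,300 = $511,826.40.
Degree of operating leverage = $2,927,126.40 / $511,826.40 = 5.7190.
Operating income changes by 5.7190 × +20.1% = +115.0%.

+115.0%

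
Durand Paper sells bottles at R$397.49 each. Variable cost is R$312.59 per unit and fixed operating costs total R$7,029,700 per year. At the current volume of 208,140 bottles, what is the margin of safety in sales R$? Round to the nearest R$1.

R$49,821,490

Unit CM = price − variable cost = R$397.49 − R$312.59 = R$84.90. Break-even units = R$7,029,700 ÷ R$84.90 = 82,799.76; break-even revenue = 82,799.76 × R$397.49 = R$32,912,078.36.
Current sales = 208,140 × R$397.49 = R$82,733,568.60.
Margin of safety = R$82,733,568.60 − R$32,912,078.36 = R$49,821,490.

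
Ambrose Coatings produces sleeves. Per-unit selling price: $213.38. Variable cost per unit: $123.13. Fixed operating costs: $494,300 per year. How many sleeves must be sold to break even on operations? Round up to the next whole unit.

Each unit contributes $213.38 − $123.13 = $90.25.
Break-even Q = $494,300 / $90.25 = 5,477.01 → 5,478 sleeves.

5,478 sleeves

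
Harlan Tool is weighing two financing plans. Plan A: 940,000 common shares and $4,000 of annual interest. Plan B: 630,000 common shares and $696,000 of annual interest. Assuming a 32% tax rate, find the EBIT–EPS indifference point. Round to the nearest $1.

$2,102,323

At indifference, (EBIT − 4,000)(1 − t)/940,000 = (EBIT − 696,000)(1 − t)/630,000.
Cancelling (1 − t) and cross-multiplying: 630,000·(EBIT − 4,000) = 940,000·(EBIT − 696,000).
EBIT × (940,000 − 630,000) = 696,000 × 940,000 − 4,000 × 630,000 = 651,720,000,000, so EBIT = 651,720,000,000 ÷ 310,000 = 2,102,322.58.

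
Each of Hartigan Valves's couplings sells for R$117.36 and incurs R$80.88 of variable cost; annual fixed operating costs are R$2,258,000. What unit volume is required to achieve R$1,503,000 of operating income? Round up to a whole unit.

Unit CM = price − variable cost = R$117.36 − R$80.88 = R$36.48.
Need Q such that Q × R$36.48 − R$2,258,000 = R$1,503,000, i.e. Q = R$3,761,000 / R$36.48 = 103,097.59 → 103,098.

103,098 couplings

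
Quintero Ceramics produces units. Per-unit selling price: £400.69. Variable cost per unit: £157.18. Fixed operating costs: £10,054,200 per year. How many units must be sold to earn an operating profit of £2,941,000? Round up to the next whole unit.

53,367 units

Each unit contributes £400.69 − £157.18 = £243.51.
Need Q such that Q × £243.51 − £10,054,200 = £2,941,000, i.e. Q = £12,995,200 / £243.51 = 53,366.19 → 53,367.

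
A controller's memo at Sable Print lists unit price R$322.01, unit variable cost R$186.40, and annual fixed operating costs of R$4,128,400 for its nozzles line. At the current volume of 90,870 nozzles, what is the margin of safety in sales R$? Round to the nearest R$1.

Each unit contributes R$322.01 − R$186.40 = R$135.61. Break-even units = R$4,128,400 ÷ R$135.61 = 30,443.18; break-even revenue = 30,443.18 × R$322.01 = R$9,803,009.25.
Actual sales revenue = 90,870 × R$322.01 = R$29,261,048.70.
Margin of safety = R$29,261,048.70 − R$9,803,009.25 = R$19,458,039.

R$19,458,039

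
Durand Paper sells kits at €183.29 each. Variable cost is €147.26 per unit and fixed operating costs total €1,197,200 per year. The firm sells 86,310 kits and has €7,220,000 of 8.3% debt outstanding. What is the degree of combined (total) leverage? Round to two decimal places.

Contribution at this volume is 86,310 × €36.03 = €3,109,749.30.
Subtracting fixed costs: EBIT = €3,109,749.30 − €1,197,200 = €1,912,549.30. Interest = €599,260.00.
DOL = €3,109,749.30 ÷ €1,912,549.30 = 1.6260; DFL = €1,912,549.30 ÷ €1,313,289.30 = 1.4563.
DCL = DOL × DFL = 1.6260 × 1.4563 = 2.3679.

2.37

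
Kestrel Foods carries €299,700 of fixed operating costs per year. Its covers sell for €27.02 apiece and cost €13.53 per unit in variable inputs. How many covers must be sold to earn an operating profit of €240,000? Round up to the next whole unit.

40,008 covers

Unit CM = price − variable cost = €27.02 − €13.53 = €13.49.
Need Q such that Q × €13.49 − €299,700 = €240,000, i.e. Q = €539,700 / €13.49 = 40,007.41 → 40,008.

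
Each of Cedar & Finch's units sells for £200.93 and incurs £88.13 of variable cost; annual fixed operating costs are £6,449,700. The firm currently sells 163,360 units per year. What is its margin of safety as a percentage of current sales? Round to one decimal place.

Contribution margin per unit = £200.93 − £88.13 = £112.80. Break-even units = £6,449,700 ÷ £112.80 = 57,178.19; break-even revenue = 57,178.19 × £200.93 = £11,488,814.02.
Actual sales revenue = 163,360 × £200.93 = £32,823,924.80.
Margin of safety = (£32,823,924.80 − £11,488,814.02) ÷ £32,823,924.80 = 65.0%.

65.0%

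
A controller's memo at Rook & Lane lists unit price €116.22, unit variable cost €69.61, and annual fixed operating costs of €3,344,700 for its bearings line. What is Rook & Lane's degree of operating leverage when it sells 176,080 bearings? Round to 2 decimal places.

At 176,080 units, contribution = 176,080 × €46.61 = €8,207,088.80.
EBIT = €8,207,088.80 − €3,344,700 = €4,862,388.80.
DOL = contribution ÷ EBIT = €8,207,088.80 ÷ €4,862,388.80 = 1.6879.

1.69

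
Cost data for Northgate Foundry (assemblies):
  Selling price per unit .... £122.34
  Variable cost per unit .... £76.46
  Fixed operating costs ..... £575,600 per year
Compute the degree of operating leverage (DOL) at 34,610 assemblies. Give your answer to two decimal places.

1.57

Total contribution margin = 34,610 × £45.88 = £1,587,906.80.
EBIT = £1,587,906.80 − £575,600 = £1,012,306.80.
DOL = contribution ÷ EBIT = £1,587,906.80 ÷ £1,012,306.80 = 1.5686.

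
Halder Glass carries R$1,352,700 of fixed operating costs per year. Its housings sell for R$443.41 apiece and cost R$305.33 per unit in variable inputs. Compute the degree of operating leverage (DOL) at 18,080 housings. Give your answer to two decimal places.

2.18

Total contribution margin = 18,080 × R$138.08 = R$2,496,486.40.
EBIT = R$2,496,486.40 − R$1,352,700 = R$1,143,786.40.
So DOL = total CM / EBIT = R$2,496,486.40 / R$1,143,786.40 = 2.1827.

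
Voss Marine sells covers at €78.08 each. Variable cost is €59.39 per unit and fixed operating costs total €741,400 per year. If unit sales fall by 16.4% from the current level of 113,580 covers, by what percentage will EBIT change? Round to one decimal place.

-25.2%

Total contribution margin = 113,580 × €18.69 = €2,122,810.20.
Operating income = contribution − fixed costs = €2,122,810.20 − €741,400 = €1,381,410.20.
So DOL = total CM / EBIT = €2,122,810.20 / €1,381,410.20 = 1.5367.
Operating income changes by 1.5367 × -16.4% = -25.2%.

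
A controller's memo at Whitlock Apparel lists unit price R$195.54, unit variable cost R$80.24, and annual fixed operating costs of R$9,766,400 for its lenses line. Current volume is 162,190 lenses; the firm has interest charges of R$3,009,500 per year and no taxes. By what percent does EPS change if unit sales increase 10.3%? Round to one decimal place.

+32.5%

At 162,190 units, contribution = 162,190 × R$115.30 = R$18,700,507.00.
Subtracting fixed costs: EBIT = R$18,700,507.00 − R$9,766,400 = R$8,934,107.00.
Interest = R$3,009,500.00, so EBIT − I = R$5,924,607.00.
Degree of combined leverage = contribution ÷ (EBIT − I) = R$18,700,507.00 ÷ R$5,924,607.00 = 3.1564.
EPS therefore changes by 3.1564 × (+10.3%) = +32.5%.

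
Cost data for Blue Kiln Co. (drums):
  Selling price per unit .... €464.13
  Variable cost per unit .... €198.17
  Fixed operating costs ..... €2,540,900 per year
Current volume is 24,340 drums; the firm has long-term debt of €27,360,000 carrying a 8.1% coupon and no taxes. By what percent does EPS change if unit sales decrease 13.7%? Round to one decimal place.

Contribution at this volume is 24,340 × €265.96 = €6,473,466.40.
EBIT = €6,473,466.40 − €2,540,900 = €3,932,566.40.
After interest of €2,216,160.00, pre-tax earnings = €1,716,406.40.
Degree of combined leverage = contribution ÷ (EBIT − I) = €6,473,466.40 ÷ €1,716,406.40 = 3.7715.
EPS therefore changes by 3.7715 × (-13.7%) = -51.7%.

-51.7%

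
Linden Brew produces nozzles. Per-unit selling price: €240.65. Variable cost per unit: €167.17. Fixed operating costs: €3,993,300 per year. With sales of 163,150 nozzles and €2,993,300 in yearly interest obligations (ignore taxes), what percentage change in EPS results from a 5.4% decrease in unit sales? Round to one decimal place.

Total contribution margin = 163,150 × €73.48 = €11,988,262.00.
EBIT = €11,988,262.00 − €3,993,300 = €7,994,962.00.
Interest = €2,993,300.00, so EBIT − I = €5,001,662.00.
Degree of combined leverage = contribution ÷ (EBIT − I) = €11,988,262.00 ÷ €5,001,662.00 = 2.3969.
EPS therefore changes by 2.3969 × (-5.4%) = -12.9%.

-12.9%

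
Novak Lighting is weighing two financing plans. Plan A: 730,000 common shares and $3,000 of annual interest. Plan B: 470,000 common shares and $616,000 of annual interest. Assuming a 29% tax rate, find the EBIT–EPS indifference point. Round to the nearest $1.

$1,724,115

At indifference, (EBIT − 3,000)(1 − t)/730,000 = (EBIT − 616,000)(1 − t)/470,000.
Cancelling (1 − t) and cross-multiplying: 470,000·(EBIT − 3,000) = 730,000·(EBIT − 616,000).
EBIT × (730,000 − 470,000) = 616,000 × 730,000 − 3,000 × 470,000 = 448,270,000,000, so EBIT = 448,270,000,000 ÷ 260,000 = 1,724,115.38.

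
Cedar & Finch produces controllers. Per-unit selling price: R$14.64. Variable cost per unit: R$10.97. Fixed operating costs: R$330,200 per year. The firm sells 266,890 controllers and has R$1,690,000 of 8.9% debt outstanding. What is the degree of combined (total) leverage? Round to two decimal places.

Contribution at this volume is 266,890 × R$3.67 = R$979,486.30.
Subtracting fixed costs: EBIT = R$979,486.30 − R$330,200 = R$649,286.30. Interest = R$150,410.00, so EBIT − I = R$498,876.30.
DCL = contribution ÷ (EBIT − I) = R$979,486.30 ÷ R$498,876.30 = 1.9634.

1.96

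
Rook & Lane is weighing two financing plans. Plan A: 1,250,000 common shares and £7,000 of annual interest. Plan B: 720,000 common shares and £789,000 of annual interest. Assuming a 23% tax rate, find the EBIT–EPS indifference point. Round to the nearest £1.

£1,851,340

Set EPS_A = EPS_B: (EBIT − £7,000)(1 − 0.23) ÷ 1,250,000 = (EBIT − £789,000)(1 − 0.23) ÷ 720,000.
Cancelling (1 − t) and cross-multiplying: 720,000·(EBIT − 7,000) = 1,250,000·(EBIT − 789,000).
Solving, EBIT = (789,000·1,250,000 − 7,000·720,000) / (1,250,000 − 720,000) = 981,210,000,000 / 530,000 = 1,851,339.62.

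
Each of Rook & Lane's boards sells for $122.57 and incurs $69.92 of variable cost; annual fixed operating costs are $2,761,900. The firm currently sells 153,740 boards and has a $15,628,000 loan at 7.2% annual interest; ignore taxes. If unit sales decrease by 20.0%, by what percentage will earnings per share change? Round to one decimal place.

-38.5%

Total contribution margin = 153,740 × $52.65 = $8,094,411.00.
Operating income = contribution − fixed costs = $8,094,411.00 − $2,761,900 = $5,332,511.00.
After interest of $1,125,216.00, pre-tax earnings = $4,207,295.00.
Degree of combined leverage = contribution ÷ (EBIT − I) = $8,094,411.00 ÷ $4,207,295.00 = 1.9239.
%ΔEPS = DCL × %ΔSales = 1.9239 × -20.0% = -38.5%.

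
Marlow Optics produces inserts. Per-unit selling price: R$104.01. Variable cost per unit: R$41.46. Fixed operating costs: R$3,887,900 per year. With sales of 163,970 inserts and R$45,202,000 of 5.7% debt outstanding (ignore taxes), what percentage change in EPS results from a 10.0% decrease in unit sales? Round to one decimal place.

Contribution at this volume is 163,970 × R$62.55 = R$10,256,323.50.
Operating income = contribution − fixed costs = R$10,256,323.50 − R$3,887,900 = R$6,368,423.50.
After interest of R$2,576,514.00, pre-tax earnings = R$3,791,909.50.
DCL = total CM / (EBIT − I) = R$10,256,323.50 / R$3,791,909.50 = 2.7048.
EPS therefore changes by 2.7048 × (-10.0%) = -27.0%.

-27.0%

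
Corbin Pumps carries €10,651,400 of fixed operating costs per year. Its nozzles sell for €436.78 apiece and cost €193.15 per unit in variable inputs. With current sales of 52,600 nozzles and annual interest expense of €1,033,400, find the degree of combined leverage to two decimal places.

11.34

Contribution at this volume is 52,600 × €243.63 = €12,814,938.00.
Subtracting fixed costs: EBIT = €12,814,938.00 − €10,651,400 = €2,163,538.00. Interest = €1,033,400.00, so EBIT − I = €1,130,138.00.
DCL = contribution ÷ (EBIT − I) = €12,814,938.00 ÷ €1,130,138.00 = 11.3393.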